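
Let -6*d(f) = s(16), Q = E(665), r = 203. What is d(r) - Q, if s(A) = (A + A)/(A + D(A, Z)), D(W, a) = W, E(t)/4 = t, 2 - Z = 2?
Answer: -15961/6 ≈ -2660.2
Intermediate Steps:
Z = 0 (Z = 2 - 1*2 = 2 - 2 = 0)
E(t) = 4*t
Q = 2660 (Q = 4*665 = 2660)
s(A) = 1 (s(A) = (A + A)/(A + A) = (2*A)/((2*A)) = (2*A)*(1/(2*A)) = 1)
d(f) = -⅙ (d(f) = -⅙*1 = -⅙)
d(r) - Q = -⅙ - 1*2660 = -⅙ - 2660 = -15961/6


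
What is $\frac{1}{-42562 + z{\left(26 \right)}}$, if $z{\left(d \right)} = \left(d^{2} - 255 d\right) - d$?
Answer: $- \frac{1}{48542} \approx -2.0601 \cdot 10^{-5}$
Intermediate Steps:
$z{\left(d \right)} = d^{2} - 256 d$
$\frac{1}{-42562 + z{\left(26 \right)}} = \frac{1}{-42562 + 26 \left(-256 + 26\right)} = \frac{1}{-42562 + 26 \left(-230\right)} = \frac{1}{-42562 - 5980} = \frac{1}{-48542} = - \frac{1}{48542}$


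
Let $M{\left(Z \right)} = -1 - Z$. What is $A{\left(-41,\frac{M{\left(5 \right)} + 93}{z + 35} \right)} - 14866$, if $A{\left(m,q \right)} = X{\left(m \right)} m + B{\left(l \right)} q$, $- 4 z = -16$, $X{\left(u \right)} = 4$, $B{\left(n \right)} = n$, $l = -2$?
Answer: $- \frac{195448}{13} \approx -15034.0$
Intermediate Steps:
$z = 4$ ($z = \left(- \frac{1}{4}\right) \left(-16\right) = 4$)
$A{\left(m,q \right)} = - 2 q + 4 m$ ($A{\left(m,q \right)} = 4 m - 2 q = - 2 q + 4 m$)
$A{\left(-41,\frac{M{\left(5 \right)} + 93}{z + 35} \right)} - 14866 = \left(- 2 \frac{\left(-1 - 5\right) + 93}{4 + 35} + 4 \left(-41\right)\right) - 14866 = \left(- 2 \frac{\left(-1 - 5\right) + 93}{39} - 164\right) - 14866 = \left(- 2 \left(-6 + 93\right) \frac{1}{39} - 164\right) - 14866 = \left(- 2 \cdot 87 \cdot \frac{1}{39} - 164\right) - 14866 = \left(\left(-2\right) \frac{29}{13} - 164\right) - 14866 = \left(- \frac{58}{13} - 164\right) - 14866 = - \frac{2190}{13} - 14866 = - \frac{195448}{13}$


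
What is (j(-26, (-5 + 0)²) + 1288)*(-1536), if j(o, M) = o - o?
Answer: -1978368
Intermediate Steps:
j(o, M) = 0
(j(-26, (-5 + 0)²) + 1288)*(-1536) = (0 + 1288)*(-1536) = 1288*(-1536) = -1978368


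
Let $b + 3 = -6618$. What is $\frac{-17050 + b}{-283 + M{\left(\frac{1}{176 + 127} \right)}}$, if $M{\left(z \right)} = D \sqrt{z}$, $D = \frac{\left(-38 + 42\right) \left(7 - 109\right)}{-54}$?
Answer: $\frac{164410930899}{1965619703} + \frac{14486652 \sqrt{303}}{1965619703} \approx 83.772$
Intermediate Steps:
$b = -6621$ ($b = -3 - 6618 = -6621$)
$D = \frac{68}{9}$ ($D = 4 \left(-102\right) \left(- \frac{1}{54}\right) = \left(-408\right) \left(- \frac{1}{54}\right) = \frac{68}{9} \approx 7.5556$)
$M{\left(z \right)} = \frac{68 \sqrt{z}}{9}$
$\frac{-17050 + b}{-283 + M{\left(\frac{1}{176 + 127} \right)}} = \frac{-17050 - 6621}{-283 + \frac{68 \sqrt{\frac{1}{176 + 127}}}{9}} = - \frac{23671}{-283 + \frac{68 \sqrt{\frac{1}{303}}}{9}} = - \frac{23671}{-283 + \frac{68}{9 \sqrt{303}}} = - \frac{23671}{-283 + \frac{68 \frac{\sqrt{303}}{303}}{9}} = - \frac{23671}{-283 + \frac{68 \sqrt{303}}{2727}}$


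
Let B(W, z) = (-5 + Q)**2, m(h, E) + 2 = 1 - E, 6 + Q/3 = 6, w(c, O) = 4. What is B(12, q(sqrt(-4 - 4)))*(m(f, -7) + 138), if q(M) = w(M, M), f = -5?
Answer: 3600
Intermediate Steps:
Q = 0 (Q = -18 + 3*6 = -18 + 18 = 0)
m(h, E) = -1 - E (m(h, E) = -2 + (1 - E) = -1 - E)
q(M) = 4
B(W, z) = 25 (B(W, z) = (-5 + 0)**2 = (-5)**2 = 25)
B(12, q(sqrt(-4 - 4)))*(m(f, -7) + 138) = 25*((-1 - 1*(-7)) + 138) = 25*((-1 + 7) + 138) = 25*(6 + 138) = 25*144 = 3600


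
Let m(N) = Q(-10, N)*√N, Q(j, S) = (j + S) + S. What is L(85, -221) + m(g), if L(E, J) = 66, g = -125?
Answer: 66 - 1300*I*√5 ≈ 66.0 - 2906.9*I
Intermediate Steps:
Q(j, S) = j + 2*S (Q(j, S) = (S + j) + S = j + 2*S)
m(N) = √N*(-10 + 2*N) (m(N) = (-10 + 2*N)*√N = √N*(-10 + 2*N))
L(85, -221) + m(g) = 66 + 2*√(-125)*(-5 - 125) = 66 + 2*(5*I*√5)*(-130) = 66 - 1300*I*√5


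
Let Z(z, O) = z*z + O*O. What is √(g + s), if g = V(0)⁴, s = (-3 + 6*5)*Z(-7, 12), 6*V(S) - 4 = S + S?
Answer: √422107/9 ≈ 72.189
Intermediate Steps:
V(S) = ⅔ + S/3 (V(S) = ⅔ + (S + S)/6 = ⅔ + (2*S)/6 = ⅔ + S/3)
Z(z, O) = O² + z² (Z(z, O) = z² + O² = O² + z²)
s = 5211 (s = (-3 + 6*5)*(12² + (-7)²) = (-3 + 30)*(144 + 49) = 27*193 = 5211)
g = 16/81 (g = (⅔ + (⅓)*0)⁴ = (⅔ + 0)⁴ = (⅔)⁴ = 16/81 ≈ 0.19753)
√(g + s) = √(16/81 + 5211) = √(422107/81) = √422107/9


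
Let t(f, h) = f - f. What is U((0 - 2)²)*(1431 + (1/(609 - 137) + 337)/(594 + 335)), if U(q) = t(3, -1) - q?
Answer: -627635393/109622 ≈ -5725.5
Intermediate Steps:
t(f, h) = 0
U(q) = -q (U(q) = 0 - q = -q)
U((0 - 2)²)*(1431 + (1/(609 - 137) + 337)/(594 + 335)) = (-(0 - 2)²)*(1431 + (1/(609 - 137) + 337)/(594 + 335)) = (-1*(-2)²)*(1431 + (1/472 + 337)/929) = (-1*4)*(1431 + (1/472 + 337)*(1/929)) = -4*(1431 + (159065/472)*(1/929)) = -4*(1431 + 159065/438488) = -4*627635393/438488 = -627635393/109622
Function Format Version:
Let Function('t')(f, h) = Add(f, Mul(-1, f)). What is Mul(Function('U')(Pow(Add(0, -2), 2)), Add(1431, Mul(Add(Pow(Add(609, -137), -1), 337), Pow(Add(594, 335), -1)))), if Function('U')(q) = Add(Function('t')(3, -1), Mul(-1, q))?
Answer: Rational(-627635393, 109622) ≈ -5725.5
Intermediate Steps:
Function('t')(f, h) = 0
Function('U')(q) = Mul(-1, q) (Function('U')(q) = Add(0, Mul(-1, q)) = Mul(-1, q))
Mul(Function('U')(Pow(Add(0, -2), 2)), Add(1431, Mul(Add(Pow(Add(609, -137), -1), 337), Pow(Add(594, 335), -1)))) = Mul(Mul(-1, Pow(Add(0, -2), 2)), Add(1431, Mul(Add(Pow(Add(609, -137), -1), 337), Pow(Add(594, 335), -1)))) = Mul(Mul(-1, Pow(-2, 2)), Add(1431, Mul(Add(Pow(472, -1), 337), Pow(929, -1)))) = Mul(Mul(-1, 4), Add(1431, Mul(Add(Rational(1, 472), 337), Rational(1, 929)))) = Mul(-4, Add(1431, Mul(Rational(159065, 472), Rational(1, 929)))) = Mul(-4, Add(1431, Rational(159065, 438488))) = Mul(-4, Rational(627635393, 438488)) = Rational(-627635393, 109622)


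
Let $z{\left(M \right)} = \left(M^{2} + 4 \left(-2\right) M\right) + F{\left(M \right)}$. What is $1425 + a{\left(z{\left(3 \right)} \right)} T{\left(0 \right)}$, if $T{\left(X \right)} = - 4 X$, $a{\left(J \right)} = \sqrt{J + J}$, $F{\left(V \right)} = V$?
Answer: $1425$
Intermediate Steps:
$z{\left(M \right)} = M^{2} - 7 M$ ($z{\left(M \right)} = \left(M^{2} + 4 \left(-2\right) M\right) + M = \left(M^{2} - 8 M\right) + M = M^{2} - 7 M$)
$a{\left(J \right)} = \sqrt{2} \sqrt{J}$ ($a{\left(J \right)} = \sqrt{2 J} = \sqrt{2} \sqrt{J}$)
$1425 + a{\left(z{\left(3 \right)} \right)} T{\left(0 \right)} = 1425 + \sqrt{2} \sqrt{3 \left(-7 + 3\right)} \left(\left(-4\right) 0\right) = 1425 + \sqrt{2} \sqrt{3 \left(-4\right)} 0 = 1425 + \sqrt{2} \sqrt{-12} \cdot 0 = 1425 + \sqrt{2} \cdot 2 i \sqrt{3} \cdot 0 = 1425 + 2 i \sqrt{6} \cdot 0 = 1425 + 0 = 1425$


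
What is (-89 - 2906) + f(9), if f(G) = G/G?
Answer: -2994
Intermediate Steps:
f(G) = 1
(-89 - 2906) + f(9) = (-89 - 2906) + 1 = -2995 + 1 = -2994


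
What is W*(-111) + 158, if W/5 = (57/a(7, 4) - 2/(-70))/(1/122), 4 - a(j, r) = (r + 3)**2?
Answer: 587926/7 ≈ 83989.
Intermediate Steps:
a(j, r) = 4 - (3 + r)**2 (a(j, r) = 4 - (r + 3)**2 = 4 - (3 + r)**2)
W = -15860/21 (W = 5*((57/(4 - (3 + 4)**2) - 2/(-70))/(1/122)) = 5*((57/(4 - 1*7**2) - 2*(-1/70))/(1/122)) = 5*((57/(4 - 1*49) + 1/35)*122) = 5*((57/(4 - 49) + 1/35)*122) = 5*((57/(-45) + 1/35)*122) = 5*((57*(-1/45) + 1/35)*122) = 5*((-19/15 + 1/35)*122) = 5*(-26/21*122) = 5*(-3172/21) = -15860/21 ≈ -755.24)
W*(-111) + 158 = -15860/21*(-111) + 158 = 586820/7 + 158 = 587926/7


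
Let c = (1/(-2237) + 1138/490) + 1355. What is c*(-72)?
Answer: -53560849176/548065 ≈ -97727.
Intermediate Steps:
c = 743900683/548065 (c = (-1/2237 + 1138*(1/490)) + 1355 = (-1/2237 + 569/245) + 1355 = 1272608/548065 + 1355 = 743900683/548065 ≈ 1357.3)
c*(-72) = (743900683/548065)*(-72) = -53560849176/548065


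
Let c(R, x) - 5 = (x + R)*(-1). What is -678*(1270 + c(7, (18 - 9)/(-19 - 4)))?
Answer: -19779294/23 ≈ -8.5997e+5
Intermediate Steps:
c(R, x) = 5 - R - x (c(R, x) = 5 + (x + R)*(-1) = 5 + (R + x)*(-1) = 5 + (-R - x) = 5 - R - x)
-678*(1270 + c(7, (18 - 9)/(-19 - 4))) = -678*(1270 + (5 - 1*7 - (18 - 9)/(-19 - 4))) = -678*(1270 + (5 - 7 - 9/(-23))) = -678*(1270 + (5 - 7 - 9*(-1)/23)) = -678*(1270 + (5 - 7 - 1*(-9/23))) = -678*(1270 + (5 - 7 + 9/23)) = -678*(1270 - 37/23) = -678*29173/23 = -19779294/23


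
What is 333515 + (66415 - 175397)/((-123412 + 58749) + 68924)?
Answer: 1420998433/4261 ≈ 3.3349e+5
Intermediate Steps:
333515 + (66415 - 175397)/((-123412 + 58749) + 68924) = 333515 - 108982/(-64663 + 68924) = 333515 - 108982/4261 = 1420998433/4261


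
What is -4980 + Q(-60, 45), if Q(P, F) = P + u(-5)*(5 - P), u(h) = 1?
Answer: -4975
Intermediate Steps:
Q(P, F) = 5 (Q(P, F) = P + 1*(5 - P) = P + (5 - P) = 5)
-4980 + Q(-60, 45) = -4980 + 5 = -4975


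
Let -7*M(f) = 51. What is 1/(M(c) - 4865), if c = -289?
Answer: -7/34106 ≈ -0.00020524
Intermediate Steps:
M(f) = -51/7 (M(f) = -⅐*51 = -51/7)
1/(M(c) - 4865) = 1/(-51/7 - 4865) = 1/(-34106/7) = -7/34106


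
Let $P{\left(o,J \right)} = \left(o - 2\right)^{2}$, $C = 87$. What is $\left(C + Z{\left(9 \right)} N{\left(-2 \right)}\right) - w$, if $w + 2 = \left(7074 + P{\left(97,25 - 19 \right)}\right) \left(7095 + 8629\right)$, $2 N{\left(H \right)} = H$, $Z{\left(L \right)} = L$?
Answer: $-253140596$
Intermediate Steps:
$N{\left(H \right)} = \frac{H}{2}$
$P{\left(o,J \right)} = \left(-2 + o\right)^{2}$
$w = 253140674$ ($w = -2 + \left(7074 + \left(-2 + 97\right)^{2}\right) \left(7095 + 8629\right) = -2 + \left(7074 + 95^{2}\right) 15724 = -2 + \left(7074 + 9025\right) 15724 = -2 + 16099 \cdot 15724 = -2 + 253140676 = 253140674$)
$\left(C + Z{\left(9 \right)} N{\left(-2 \right)}\right) - w = \left(87 + 9 \cdot \frac{1}{2} \left(-2\right)\right) - 253140674 = \left(87 + 9 \left(-1\right)\right) - 253140674 = \left(87 - 9\right) - 253140674 = 78 - 253140674 = -253140596$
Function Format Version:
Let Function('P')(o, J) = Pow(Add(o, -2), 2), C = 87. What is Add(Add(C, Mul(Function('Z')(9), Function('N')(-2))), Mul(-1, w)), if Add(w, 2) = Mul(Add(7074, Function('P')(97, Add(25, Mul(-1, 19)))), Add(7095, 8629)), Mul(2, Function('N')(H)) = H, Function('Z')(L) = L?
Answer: -253140596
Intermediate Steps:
Function('N')(H) = Mul(Rational(1, 2), H)
Function('P')(o, J) = Pow(Add(-2, o), 2)
w = 253140674 (w = Add(-2, Mul(Add(7074, Pow(Add(-2, 97), 2)), Add(7095, 8629))) = Add(-2, Mul(Add(7074, Pow(95, 2)), 15724)) = Add(-2, Mul(Add(7074, 9025), 15724)) = Add(-2, Mul(16099, 15724)) = Add(-2, 253140676) = 253140674)
Add(Add(C, Mul(Function('Z')(9), Function('N')(-2))), Mul(-1, w)) = Add(Add(87, Mul(9, Mul(Rational(1, 2), -2))), Mul(-1, 253140674)) = Add(Add(87, Mul(9, -1)), -253140674) = Add(Add(87, -9), -253140674) = Add(78, -253140674) = -253140596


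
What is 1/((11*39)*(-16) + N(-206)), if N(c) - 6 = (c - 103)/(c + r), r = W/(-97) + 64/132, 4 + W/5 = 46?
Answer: -664784/4558099563 ≈ -0.00014585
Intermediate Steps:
W = 210 (W = -20 + 5*46 = -20 + 230 = 210)
r = -5378/3201 (r = 210/(-97) + 64/132 = 210*(-1/97) + 64*(1/132) = -210/97 + 16/33 = -5378/3201 ≈ -1.6801)
N(c) = 6 + (-103 + c)/(-5378/3201 + c) (N(c) = 6 + (c - 103)/(c - 5378/3201) = 6 + (-103 + c)/(-5378/3201 + c))
1/((11*39)*(-16) + N(-206)) = 1/((11*39)*(-16) + 3*(-120657 + 7469*(-206))/(-5378 + 3201*(-206))) = 1/(429*(-16) + 3*(-120657 - 1538614)/(-5378 - 659406)) = 1/(-6864 + 3*(-1659271)/(-664784)) = 1/(-6864 + 3*(-1/664784)*(-1659271)) = 1/(-6864 + 4977813/664784) = 1/(-4558099563/664784) = -664784/4558099563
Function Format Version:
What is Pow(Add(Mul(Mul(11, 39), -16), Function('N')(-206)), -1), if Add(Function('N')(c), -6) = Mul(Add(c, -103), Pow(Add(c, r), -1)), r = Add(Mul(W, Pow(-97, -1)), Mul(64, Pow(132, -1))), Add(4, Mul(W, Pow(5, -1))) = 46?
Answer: Rational(-664784, 4558099563) ≈ -0.00014585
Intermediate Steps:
W = 210 (W = Add(-20, Mul(5, 46)) = Add(-20, 230) = 210)
r = Rational(-5378, 3201) (r = Add(Mul(210, Pow(-97, -1)), Mul(64, Pow(132, -1))) = Add(Mul(210, Rational(-1, 97)), Mul(64, Rational(1, 132))) = Add(Rational(-210, 97), Rational(16, 33)) = Rational(-5378, 3201) ≈ -1.6801)
Function('N')(c) = Add(6, Mul(Pow(Add(Rational(-5378, 3201), c), -1), Add(-103, c))) (Function('N')(c) = Add(6, Mul(Add(c, -103), Pow(Add(c, Rational(-5378, 3201)), -1))) = Add(6, Mul(Add(-103, c), Pow(Add(Rational(-5378, 3201), c), -1))) = Add(6, Mul(Pow(Add(Rational(-5378, 3201), c), -1), Add(-103, c))))
Pow(Add(Mul(Mul(11, 39), -16), Function('N')(-206)), -1) = Pow(Add(Mul(Mul(11, 39), -16), Mul(3, Pow(Add(-5378, Mul(3201, -206)), -1), Add(-120657, Mul(7469, -206)))), -1) = Pow(Add(Mul(429, -16), Mul(3, Pow(Add(-5378, -659406), -1), Add(-120657, -1538614))), -1) = Pow(Add(-6864, Mul(3, Pow(-664784, -1), -1659271)), -1) = Pow(Add(-6864, Mul(3, Rational(-1, 664784), -1659271)), -1) = Pow(Add(-6864, Rational(4977813, 664784)), -1) = Pow(Rational(-4558099563, 664784), -1) = Rational(-664784, 4558099563)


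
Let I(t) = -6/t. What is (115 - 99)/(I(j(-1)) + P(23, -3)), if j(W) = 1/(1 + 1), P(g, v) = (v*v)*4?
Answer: 2/3 ≈ 0.66667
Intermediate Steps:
P(g, v) = 4*v**2 (P(g, v) = v**2*4 = 4*v**2)
j(W) = 1/2
(115 - 99)/(I(j(-1)) + P(23, -3)) = (115 - 99)/(-6/1/2 + 4*(-3)**2) = 16/(-6*2 + 4*9) = 16/(-12 + 36) = 16/24 = 16*(1/24) = 2/3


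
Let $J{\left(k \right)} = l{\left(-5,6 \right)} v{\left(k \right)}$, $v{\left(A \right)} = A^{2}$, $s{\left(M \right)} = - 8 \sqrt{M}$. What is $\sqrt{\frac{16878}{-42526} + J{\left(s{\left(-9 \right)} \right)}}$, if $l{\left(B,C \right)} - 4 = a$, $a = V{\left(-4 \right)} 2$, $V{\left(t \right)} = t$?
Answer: $\frac{\sqrt{1041493910919}}{21263} \approx 47.996$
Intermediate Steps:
$a = -8$ ($a = \left(-4\right) 2 = -8$)
$l{\left(B,C \right)} = -4$ ($l{\left(B,C \right)} = 4 - 8 = -4$)
$J{\left(k \right)} = - 4 k^{2}$
$\sqrt{\frac{16878}{-42526} + J{\left(s{\left(-9 \right)} \right)}} = \sqrt{\frac{16878}{-42526} - 4 \left(- 8 \sqrt{-9}\right)^{2}} = \sqrt{16878 \left(- \frac{1}{42526}\right) - 4 \left(- 8 \cdot 3 i\right)^{2}} = \sqrt{- \frac{8439}{21263} - 4 \left(- 24 i\right)^{2}} = \sqrt{- \frac{8439}{21263} - -2304} = \sqrt{- \frac{8439}{21263} + 2304} = \sqrt{\frac{48981513}{21263}} = \frac{\sqrt{1041493910919}}{21263}$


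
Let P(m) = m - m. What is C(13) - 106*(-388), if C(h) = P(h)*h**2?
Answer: 41128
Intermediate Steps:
P(m) = 0
C(h) = 0 (C(h) = 0*h**2 = 0)
C(13) - 106*(-388) = 0 - 106*(-388) = 0 + 41128 = 41128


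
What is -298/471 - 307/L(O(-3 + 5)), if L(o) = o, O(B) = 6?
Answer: -16265/314 ≈ -51.799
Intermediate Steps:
-298/471 - 307/L(O(-3 + 5)) = -298/471 - 307/6 = -16265/314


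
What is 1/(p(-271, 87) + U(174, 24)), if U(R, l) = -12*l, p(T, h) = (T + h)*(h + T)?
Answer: 1/33568 ≈ 2.9790e-5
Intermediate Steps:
p(T, h) = (T + h)² (p(T, h) = (T + h)*(T + h) = (T + h)²)
1/(p(-271, 87) + U(174, 24)) = 1/((-271 + 87)² - 12*24) = 1/((-184)² - 288) = 1/(33856 - 288) = 1/33568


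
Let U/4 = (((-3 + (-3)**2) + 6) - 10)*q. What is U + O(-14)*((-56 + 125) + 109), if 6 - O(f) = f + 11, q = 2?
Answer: 1618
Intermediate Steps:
U = 16 (U = 4*((((-3 + (-3)**2) + 6) - 10)*2) = 4*((((-3 + 9) + 6) - 10)*2) = 4*(((6 + 6) - 10)*2) = 4*((12 - 10)*2) = 4*(2*2) = 4*4 = 16)
O(f) = -5 - f (O(f) = 6 - (f + 11) = 6 - (11 + f) = 6 + (-11 - f) = -5 - f)
U + O(-14)*((-56 + 125) + 109) = 16 + (-5 - 1*(-14))*((-56 + 125) + 109) = 16 + (-5 + 14)*(69 + 109) = 16 + 9*178 = 16 + 1602 = 1618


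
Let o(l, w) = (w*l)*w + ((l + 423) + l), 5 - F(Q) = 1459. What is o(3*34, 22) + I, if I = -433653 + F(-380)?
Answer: -385112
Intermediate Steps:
F(Q) = -1454 (F(Q) = 5 - 1*1459 = 5 - 1459 = -1454)
I = -435107 (I = -433653 - 1454 = -435107)
o(l, w) = 423 + 2*l + l*w**2 (o(l, w) = (l*w)*w + ((423 + l) + l) = l*w**2 + (423 + 2*l) = 423 + 2*l + l*w**2)
o(3*34, 22) + I = (423 + 2*(3*34) + (3*34)*22**2) - 435107 = (423 + 2*102 + 102*484) - 435107 = (423 + 204 + 49368) - 435107 = 49995 - 435107 = -385112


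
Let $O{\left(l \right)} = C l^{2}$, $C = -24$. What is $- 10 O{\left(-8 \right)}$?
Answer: $15360$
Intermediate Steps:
$O{\left(l \right)} = - 24 l^{2}$
$- 10 O{\left(-8 \right)} = - 10 \left(- 24 \left(-8\right)^{2}\right) = - 10 \left(\left(-24\right) 64\right) = \left(-10\right) \left(-1536\right) = 15360$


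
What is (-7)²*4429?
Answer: 217021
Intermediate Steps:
(-7)²*4429 = 49*4429 = 217021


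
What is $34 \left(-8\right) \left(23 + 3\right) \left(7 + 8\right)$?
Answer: $-106080$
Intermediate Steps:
$34 \left(-8\right) \left(23 + 3\right) \left(7 + 8\right) = - 272 \cdot 26 \cdot 15 = \left(-272\right) 390 = -106080$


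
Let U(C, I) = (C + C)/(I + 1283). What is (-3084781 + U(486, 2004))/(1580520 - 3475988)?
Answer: 10139674175/6230403316 ≈ 1.6275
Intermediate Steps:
U(C, I) = 2*C/(1283 + I) (U(C, I) = (2*C)/(1283 + I) = 2*C/(1283 + I))
(-3084781 + U(486, 2004))/(1580520 - 3475988) = (-3084781 + 2*486/(1283 + 2004))/(1580520 - 3475988) = (-3084781 + 2*486/3287)/(-1895468) = (-3084781 + 2*486*(1/3287))*(-1/1895468) = (-3084781 + 972/3287)*(-1/1895468) = -10139674175/3287*(-1/1895468) = 10139674175/6230403316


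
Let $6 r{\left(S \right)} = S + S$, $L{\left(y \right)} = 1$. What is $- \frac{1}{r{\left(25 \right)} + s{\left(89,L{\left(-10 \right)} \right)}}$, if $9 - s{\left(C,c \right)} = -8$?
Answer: $- \frac{3}{76} \approx -0.039474$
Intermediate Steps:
$s{\left(C,c \right)} = 17$ ($s{\left(C,c \right)} = 9 - -8 = 9 + 8 = 17$)
$r{\left(S \right)} = \frac{S}{3}$ ($r{\left(S \right)} = \frac{S + S}{6} = \frac{2 S}{6} = \frac{S}{3}$)
$- \frac{1}{r{\left(25 \right)} + s{\left(89,L{\left(-10 \right)} \right)}} = - \frac{1}{\frac{1}{3} \cdot 25 + 17} = - \frac{1}{\frac{25}{3} + 17} = - \frac{1}{\frac{76}{3}} = \left(-1\right) \frac{3}{76} = - \frac{3}{76}$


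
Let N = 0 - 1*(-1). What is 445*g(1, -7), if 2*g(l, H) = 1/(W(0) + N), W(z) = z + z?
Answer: 445/2 ≈ 222.50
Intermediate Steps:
W(z) = 2*z
N = 1 (N = 0 + 1 = 1)
g(l, H) = ½ (g(l, H) = 1/(2*(2*0 + 1)) = 1/(2*(0 + 1)) = (½)/1 = (½)*1 = ½)
445*g(1, -7) = 445*(½) = 445/2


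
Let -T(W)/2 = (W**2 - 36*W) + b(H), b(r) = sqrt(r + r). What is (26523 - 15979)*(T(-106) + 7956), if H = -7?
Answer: -233528512 - 21088*I*sqrt(14) ≈ -2.3353e+8 - 78904.0*I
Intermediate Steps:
b(r) = sqrt(2)*sqrt(r) (b(r) = sqrt(2*r) = sqrt(2)*sqrt(r))
T(W) = -2*W**2 + 72*W - 2*I*sqrt(14) (T(W) = -2*((W**2 - 36*W) + sqrt(2)*sqrt(-7)) = -2*((W**2 - 36*W) + sqrt(2)*(I*sqrt(7))) = -2*((W**2 - 36*W) + I*sqrt(14)) = -2*(W**2 - 36*W + I*sqrt(14)) = -2*W**2 + 72*W - 2*I*sqrt(14))
(26523 - 15979)*(T(-106) + 7956) = (26523 - 15979)*((-2*(-106)**2 + 72*(-106) - 2*I*sqrt(14)) + 7956) = 10544*((-2*11236 - 7632 - 2*I*sqrt(14)) + 7956) = 10544*((-22472 - 7632 - 2*I*sqrt(14)) + 7956) = 10544*((-30104 - 2*I*sqrt(14)) + 7956) = 10544*(-22148 - 2*I*sqrt(14)) = -233528512 - 21088*I*sqrt(14)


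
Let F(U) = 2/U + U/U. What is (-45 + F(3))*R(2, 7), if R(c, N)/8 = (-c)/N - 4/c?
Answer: 16640/21 ≈ 792.38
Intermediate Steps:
F(U) = 1 + 2/U (F(U) = 2/U + 1 = 1 + 2/U)
R(c, N) = -32/c - 8*c/N (R(c, N) = 8*((-c)/N - 4/c) = 8*(-c/N - 4/c) = 8*(-4/c - c/N) = -32/c - 8*c/N)
(-45 + F(3))*R(2, 7) = (-45 + (2 + 3)/3)*(-32/2 - 8*2/7) = (-45 + (1/3)*5)*(-32*1/2 - 8*2*1/7) = (-45 + 5/3)*(-16 - 16/7) = -130/3*(-128/7) = 16640/21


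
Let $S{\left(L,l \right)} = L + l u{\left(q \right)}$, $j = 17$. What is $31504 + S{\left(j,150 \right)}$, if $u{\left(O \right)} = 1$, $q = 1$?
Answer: $31671$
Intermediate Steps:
$S{\left(L,l \right)} = L + l$ ($S{\left(L,l \right)} = L + l 1 = L + l$)
$31504 + S{\left(j,150 \right)} = 31504 + \left(17 + 150\right) = 31504 + 167 = 31671$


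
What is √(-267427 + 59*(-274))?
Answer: I*√283593 ≈ 532.53*I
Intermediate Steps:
√(-267427 + 59*(-274)) = √(-267427 - 16166) = √(-283593) = I*√283593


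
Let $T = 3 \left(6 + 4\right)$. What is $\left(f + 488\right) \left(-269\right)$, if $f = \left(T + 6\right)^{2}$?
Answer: $-479896$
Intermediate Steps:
$T = 30$ ($T = 3 \cdot 10 = 30$)
$f = 1296$ ($f = \left(30 + 6\right)^{2} = 36^{2} = 1296$)
$\left(f + 488\right) \left(-269\right) = \left(1296 + 488\right) \left(-269\right) = 1784 \left(-269\right) = -479896$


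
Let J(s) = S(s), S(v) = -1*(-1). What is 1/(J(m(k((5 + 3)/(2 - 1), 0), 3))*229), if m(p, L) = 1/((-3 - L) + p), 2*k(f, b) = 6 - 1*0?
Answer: 1/229 ≈ 0.0043668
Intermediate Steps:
k(f, b) = 3 (k(f, b) = (6 - 1*0)/2 = (6 + 0)/2 = (½)*6 = 3)
S(v) = 1
m(p, L) = 1/(-3 + p - L)
J(s) = 1
1/(J(m(k((5 + 3)/(2 - 1), 0), 3))*229) = 1/(1*229) = 1/229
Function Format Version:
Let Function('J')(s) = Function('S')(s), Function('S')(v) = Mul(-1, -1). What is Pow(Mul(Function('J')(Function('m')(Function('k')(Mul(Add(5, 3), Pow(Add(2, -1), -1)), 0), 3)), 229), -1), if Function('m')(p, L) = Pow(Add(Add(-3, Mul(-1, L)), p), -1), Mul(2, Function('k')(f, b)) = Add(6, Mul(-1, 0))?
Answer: Rational(1, 229) ≈ 0.0043668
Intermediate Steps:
Function('k')(f, b) = 3 (Function('k')(f, b) = Mul(Rational(1, 2), Add(6, Mul(-1, 0))) = Mul(Rational(1, 2), Add(6, 0)) = Mul(Rational(1, 2), 6) = 3)
Function('S')(v) = 1
Function('m')(p, L) = Pow(Add(-3, p, Mul(-1, L)), -1)
Function('J')(s) = 1
Pow(Mul(Function('J')(Function('m')(Function('k')(Mul(Add(5, 3), Pow(Add(2, -1), -1)), 0), 3)), 229), -1) = Pow(Mul(1, 229), -1) = Pow(229, -1) = Rational(1, 229)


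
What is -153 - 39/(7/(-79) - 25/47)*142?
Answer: 3368347/384 ≈ 8771.7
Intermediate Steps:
-153 - 39/(7/(-79) - 25/47)*142 = -153 - 39/(7*(-1/79) - 25*1/47)*142 = -153 - 39/(-7/79 - 25/47)*142 = -153 - 39/(-2304/3713)*142 = -153 - 39*(-3713/2304)*142 = -153 + (48269/768)*142 = -153 + 3427099/384 = 3368347/384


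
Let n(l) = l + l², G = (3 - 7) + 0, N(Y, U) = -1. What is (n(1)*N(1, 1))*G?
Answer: 8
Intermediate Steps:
G = -4 (G = -4 + 0 = -4)
(n(1)*N(1, 1))*G = ((1*(1 + 1))*(-1))*(-4) = ((1*2)*(-1))*(-4) = (2*(-1))*(-4) = -2*(-4) = 8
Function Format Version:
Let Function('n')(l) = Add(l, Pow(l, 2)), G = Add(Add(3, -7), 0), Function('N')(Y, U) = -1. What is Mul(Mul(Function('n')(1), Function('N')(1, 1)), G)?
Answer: 8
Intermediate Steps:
G = -4 (G = Add(-4, 0) = -4)
Mul(Mul(Function('n')(1), Function('N')(1, 1)), G) = Mul(Mul(Mul(1, Add(1, 1)), -1), -4) = Mul(Mul(Mul(1, 2), -1), -4) = Mul(Mul(2, -1), -4) = Mul(-2, -4) = 8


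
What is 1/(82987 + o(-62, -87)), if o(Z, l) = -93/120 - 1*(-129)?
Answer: 40/3324609 ≈ 1.2031e-5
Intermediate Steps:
o(Z, l) = 5129/40 (o(Z, l) = -93*1/120 + 129 = -31/40 + 129 = 5129/40)
1/(82987 + o(-62, -87)) = 1/(82987 + 5129/40) = 1/(3324609/40) = 40/3324609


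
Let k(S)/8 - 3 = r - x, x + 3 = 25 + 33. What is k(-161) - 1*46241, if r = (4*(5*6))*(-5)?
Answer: -51457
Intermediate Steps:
x = 55 (x = -3 + (25 + 33) = -3 + 58 = 55)
r = -600 (r = (4*30)*(-5) = 120*(-5) = -600)
k(S) = -5216 (k(S) = 24 + 8*(-600 - 1*55) = 24 + 8*(-600 - 55) = 24 + 8*(-655) = 24 - 5240 = -5216)
k(-161) - 1*46241 = -5216 - 1*46241 = -5216 - 46241 = -51457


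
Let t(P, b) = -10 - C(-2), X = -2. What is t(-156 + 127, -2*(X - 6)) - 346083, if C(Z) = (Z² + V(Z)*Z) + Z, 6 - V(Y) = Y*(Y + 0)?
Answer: -346091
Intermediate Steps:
V(Y) = 6 - Y² (V(Y) = 6 - Y*(Y + 0) = 6 - Y*Y = 6 - Y²)
C(Z) = Z + Z² + Z*(6 - Z²) (C(Z) = (Z² + (6 - Z²)*Z) + Z = (Z² + Z*(6 - Z²)) + Z = Z + Z² + Z*(6 - Z²))
t(P, b) = -8 (t(P, b) = -10 - (-2)*(7 - 2 - 1*(-2)²) = -10 - (-2)*(7 - 2 - 1*4) = -10 - (-2)*(7 - 2 - 4) = -10 - (-2) = -10 - 1*(-2) = -10 + 2 = -8)
t(-156 + 127, -2*(X - 6)) - 346083 = -8 - 346083 = -346091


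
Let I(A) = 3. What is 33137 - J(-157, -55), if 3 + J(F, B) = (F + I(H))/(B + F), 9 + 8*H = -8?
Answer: 3512763/106 ≈ 33139.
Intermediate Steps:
H = -17/8 (H = -9/8 + (1/8)*(-8) = -9/8 - 1 = -17/8 ≈ -2.1250)
J(F, B) = -3 + (3 + F)/(B + F) (J(F, B) = -3 + (F + 3)/(B + F) = -3 + (3 + F)/(B + F))
33137 - J(-157, -55) = 33137 - (3 - 3*(-55) - 2*(-157))/(-55 - 157) = 33137 - (3 + 165 + 314)/(-212) = 33137 - (-1)*482/212 = 33137 - 1*(-241/106) = 33137 + 241/106 = 3512763/106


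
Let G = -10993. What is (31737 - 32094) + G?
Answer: -11350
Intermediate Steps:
(31737 - 32094) + G = (31737 - 32094) - 10993 = -357 - 10993 = -11350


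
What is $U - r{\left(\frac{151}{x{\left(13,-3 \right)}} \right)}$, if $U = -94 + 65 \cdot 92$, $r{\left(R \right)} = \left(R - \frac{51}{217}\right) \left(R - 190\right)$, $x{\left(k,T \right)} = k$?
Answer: $\frac{290306454}{36673} \approx 7916.1$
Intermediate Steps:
$r{\left(R \right)} = \left(-190 + R\right) \left(- \frac{51}{217} + R\right)$ ($r{\left(R \right)} = \left(R - \frac{51}{217}\right) \left(-190 + R\right) = \left(- \frac{51}{217} + R\right) \left(-190 + R\right) = \left(-190 + R\right) \left(- \frac{51}{217} + R\right)$)
$U = 5886$ ($U = -94 + 5980 = 5886$)
$U - r{\left(\frac{151}{x{\left(13,-3 \right)}} \right)} = 5886 - \left(\frac{9690}{217} + \left(\frac{151}{13}\right)^{2} - \frac{41281 \cdot \frac{151}{13}}{217}\right) = 5886 - \left(\frac{9690}{217} + \left(151 \cdot \frac{1}{13}\right)^{2} - \frac{41281 \cdot 151 \cdot \frac{1}{13}}{217}\right) = 5886 - \left(\frac{9690}{217} + \left(\frac{151}{13}\right)^{2} - \frac{6233431}{2821}\right) = 5886 - \left(\frac{9690}{217} + \frac{22801}{169} - \frac{6233431}{2821}\right) = 5886 - - \frac{74449176}{36673} = 5886 + \frac{74449176}{36673} = \frac{290306454}{36673}$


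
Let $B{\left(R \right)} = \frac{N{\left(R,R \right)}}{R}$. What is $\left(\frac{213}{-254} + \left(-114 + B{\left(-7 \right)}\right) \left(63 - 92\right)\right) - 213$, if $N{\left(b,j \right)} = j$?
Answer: $\frac{778043}{254} \approx 3063.2$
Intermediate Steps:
$B{\left(R \right)} = 1$ ($B{\left(R \right)} = \frac{R}{R} = 1$)
$\left(\frac{213}{-254} + \left(-114 + B{\left(-7 \right)}\right) \left(63 - 92\right)\right) - 213 = \left(\frac{213}{-254} + \left(-114 + 1\right) \left(63 - 92\right)\right) - 213 = \left(213 \left(- \frac{1}{254}\right) - -3277\right) - 213 = \left(- \frac{213}{254} + 3277\right) - 213 = \frac{832145}{254} - 213 = \frac{778043}{254}$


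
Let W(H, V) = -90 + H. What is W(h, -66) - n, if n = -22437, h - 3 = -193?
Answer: 22157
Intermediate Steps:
h = -190 (h = 3 - 193 = -190)
W(h, -66) - n = (-90 - 190) - 1*(-22437) = -280 + 22437 = 22157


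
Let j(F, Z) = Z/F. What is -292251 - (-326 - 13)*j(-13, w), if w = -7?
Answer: -3796890/13 ≈ -2.9207e+5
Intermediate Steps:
-292251 - (-326 - 13)*j(-13, w) = -292251 - (-326 - 13)*(-7/(-13)) = -292251 - (-339)*(-7*(-1/13)) = -292251 - (-339)*7/13 = -292251 - 1*(-2373/13) = -292251 + 2373/13 = -3796890/13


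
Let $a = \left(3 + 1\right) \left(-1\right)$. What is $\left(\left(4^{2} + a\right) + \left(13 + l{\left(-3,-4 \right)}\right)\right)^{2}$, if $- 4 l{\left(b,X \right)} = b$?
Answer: $\frac{10609}{16} \approx 663.06$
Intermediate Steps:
$l{\left(b,X \right)} = - \frac{b}{4}$
$a = -4$ ($a = 4 \left(-1\right) = -4$)
$\left(\left(4^{2} + a\right) + \left(13 + l{\left(-3,-4 \right)}\right)\right)^{2} = \left(\left(4^{2} - 4\right) + \left(13 - - \frac{3}{4}\right)\right)^{2} = \left(\left(16 - 4\right) + \left(13 + \frac{3}{4}\right)\right)^{2} = \left(12 + \frac{55}{4}\right)^{2} = \left(\frac{103}{4}\right)^{2} = \frac{10609}{16}$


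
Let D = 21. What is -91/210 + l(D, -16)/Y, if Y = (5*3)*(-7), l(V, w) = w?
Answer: -59/210 ≈ -0.28095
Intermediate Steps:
Y = -105 (Y = 15*(-7) = -105)
-91/210 + l(D, -16)/Y = -91/210 - 16/(-105) = -91*1/210 - 16*(-1/105) = -13/30 + 16/105 = -59/210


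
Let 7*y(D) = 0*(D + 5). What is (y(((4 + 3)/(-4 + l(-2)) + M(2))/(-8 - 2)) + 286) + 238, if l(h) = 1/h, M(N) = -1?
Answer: 524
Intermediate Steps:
l(h) = 1/h
y(D) = 0 (y(D) = (0*(D + 5))/7 = (0*(5 + D))/7 = (⅐)*0 = 0)
(y(((4 + 3)/(-4 + l(-2)) + M(2))/(-8 - 2)) + 286) + 238 = (0 + 286) + 238 = 286 + 238 = 524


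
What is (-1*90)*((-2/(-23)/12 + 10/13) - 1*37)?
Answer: 974775/299 ≈ 3260.1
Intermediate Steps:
(-1*90)*((-2/(-23)/12 + 10/13) - 1*37) = -90*((-2*(-1/23)*(1/12) + 10*(1/13)) - 37) = -90*(((2/23)*(1/12) + 10/13) - 37) = -90*((1/138 + 10/13) - 37) = -90*(1393/1794 - 37) = -90*(-64985/1794) = 974775/299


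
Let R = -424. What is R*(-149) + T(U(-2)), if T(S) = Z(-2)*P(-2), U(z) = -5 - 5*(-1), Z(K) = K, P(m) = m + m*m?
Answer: 63172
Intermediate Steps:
P(m) = m + m²
U(z) = 0 (U(z) = -5 + 5 = 0)
T(S) = -4 (T(S) = -(-4)*(1 - 2) = -(-4)*(-1) = -2*2 = -4)
R*(-149) + T(U(-2)) = -424*(-149) - 4 = 63176 - 4 = 63172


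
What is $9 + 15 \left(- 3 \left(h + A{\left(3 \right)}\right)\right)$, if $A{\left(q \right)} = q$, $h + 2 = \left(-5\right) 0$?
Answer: $-36$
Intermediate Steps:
$h = -2$ ($h = -2 - 0 = -2 + 0 = -2$)
$9 + 15 \left(- 3 \left(h + A{\left(3 \right)}\right)\right) = 9 + 15 \left(- 3 \left(-2 + 3\right)\right) = 9 + 15 \left(\left(-3\right) 1\right) = 9 + 15 \left(-3\right) = 9 - 45 = -36$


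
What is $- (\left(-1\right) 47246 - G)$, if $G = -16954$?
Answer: $30292$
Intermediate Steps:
$- (\left(-1\right) 47246 - G) = - (\left(-1\right) 47246 - -16954) = - (-47246 + 16954) = \left(-1\right) \left(-30292\right) = 30292$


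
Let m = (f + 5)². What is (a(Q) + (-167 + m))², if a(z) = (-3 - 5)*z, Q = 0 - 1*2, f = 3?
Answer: 7569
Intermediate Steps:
Q = -2 (Q = 0 - 2 = -2)
a(z) = -8*z
m = 64 (m = (3 + 5)² = 8² = 64)
(a(Q) + (-167 + m))² = (-8*(-2) + (-167 + 64))² = (16 - 103)² = (-87)² = 7569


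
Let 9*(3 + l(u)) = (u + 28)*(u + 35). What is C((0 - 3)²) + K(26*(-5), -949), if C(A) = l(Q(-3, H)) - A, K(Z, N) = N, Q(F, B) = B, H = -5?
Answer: -2653/3 ≈ -884.33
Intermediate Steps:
l(u) = -3 + (28 + u)*(35 + u)/9 (l(u) = -3 + ((u + 28)*(u + 35))/9 = -3 + ((28 + u)*(35 + u))/9 = -3 + (28 + u)*(35 + u)/9)
C(A) = 221/3 - A (C(A) = (953/9 + 7*(-5) + (⅑)*(-5)²) - A = (953/9 - 35 + (⅑)*25) - A = (953/9 - 35 + 25/9) - A = 221/3 - A)
C((0 - 3)²) + K(26*(-5), -949) = (221/3 - (0 - 3)²) - 949 = (221/3 - 1*(-3)²) - 949 = (221/3 - 1*9) - 949 = (221/3 - 9) - 949 = 194/3 - 949 = -2653/3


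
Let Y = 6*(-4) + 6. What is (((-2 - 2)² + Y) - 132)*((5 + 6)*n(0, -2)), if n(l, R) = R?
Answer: 2948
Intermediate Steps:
Y = -18 (Y = -24 + 6 = -18)
(((-2 - 2)² + Y) - 132)*((5 + 6)*n(0, -2)) = (((-2 - 2)² - 18) - 132)*((5 + 6)*(-2)) = (((-4)² - 18) - 132)*(11*(-2)) = ((16 - 18) - 132)*(-22) = (-2 - 132)*(-22) = -134*(-22) = 2948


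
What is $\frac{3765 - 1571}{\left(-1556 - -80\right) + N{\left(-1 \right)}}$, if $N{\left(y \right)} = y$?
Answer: $- \frac{2194}{1477} \approx -1.4854$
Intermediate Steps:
$\frac{3765 - 1571}{\left(-1556 - -80\right) + N{\left(-1 \right)}} = \frac{3765 - 1571}{\left(-1556 - -80\right) - 1} = \frac{2194}{\left(-1556 + 80\right) - 1} = \frac{2194}{-1476 - 1} = \frac{2194}{-1477} = 2194 \left(- \frac{1}{1477}\right) = - \frac{2194}{1477}$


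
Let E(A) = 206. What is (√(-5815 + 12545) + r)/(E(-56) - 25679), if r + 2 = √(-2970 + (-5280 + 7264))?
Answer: 2/25473 - √6730/25473 - I*√986/25473 ≈ -0.003142 - 0.0012327*I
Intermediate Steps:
r = -2 + I*√986 (r = -2 + √(-2970 + (-5280 + 7264)) = -2 + √(-2970 + 1984) = -2 + √(-986) = -2 + I*√986 ≈ -2.0 + 31.401*I)
(√(-5815 + 12545) + r)/(E(-56) - 25679) = (√(-5815 + 12545) + (-2 + I*√986))/(206 - 25679) = (√6730 + (-2 + I*√986))/(-25473) = (-2 + √6730 + I*√986)*(-1/25473) = 2/25473 - √6730/25473 - I*√986/25473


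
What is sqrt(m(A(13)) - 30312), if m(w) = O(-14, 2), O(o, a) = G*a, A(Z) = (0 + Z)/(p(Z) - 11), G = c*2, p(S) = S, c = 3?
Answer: 10*I*sqrt(303) ≈ 174.07*I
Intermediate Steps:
G = 6 (G = 3*2 = 6)
A(Z) = Z/(-11 + Z) (A(Z) = (0 + Z)/(Z - 11) = Z/(-11 + Z))
O(o, a) = 6*a
m(w) = 12 (m(w) = 6*2 = 12)
sqrt(m(A(13)) - 30312) = sqrt(12 - 30312) = sqrt(-30300) = 10*I*sqrt(303)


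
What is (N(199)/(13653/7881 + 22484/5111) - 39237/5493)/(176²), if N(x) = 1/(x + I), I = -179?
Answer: -581355511749/2523928275799040 ≈ -0.00023034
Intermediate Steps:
N(x) = 1/(-179 + x) (N(x) = 1/(x - 179) = 1/(-179 + x))
(N(199)/(13653/7881 + 22484/5111) - 39237/5493)/(176²) = (1/((-179 + 199)*(13653/7881 + 22484/5111)) - 39237/5493)/(176²) = (1/(20*(13653*(1/7881) + 22484*(1/5111))) - 39237*1/5493)/30976 = (1/(20*(123/71 + 22484/5111)) - 13079/1831)*(1/30976) = (1/(20*(2225017/362881)) - 13079/1831)*(1/30976) = ((1/20)*(362881/2225017) - 13079/1831)*(1/30976) = (362881/44500340 - 13079/1831)*(1/30976) = -581355511749/81480122540*1/30976 = -581355511749/2523928275799040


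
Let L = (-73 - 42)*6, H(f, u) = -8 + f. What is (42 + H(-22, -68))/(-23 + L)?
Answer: -12/713 ≈ -0.016830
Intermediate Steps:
L = -690 (L = -115*6 = -690)
(42 + H(-22, -68))/(-23 + L) = (42 + (-8 - 22))/(-23 - 690) = (42 - 30)/(-713) = 12*(-1/713) = -12/713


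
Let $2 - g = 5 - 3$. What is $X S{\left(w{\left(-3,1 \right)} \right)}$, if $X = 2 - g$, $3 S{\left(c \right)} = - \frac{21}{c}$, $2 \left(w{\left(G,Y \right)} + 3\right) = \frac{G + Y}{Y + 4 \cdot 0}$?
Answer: $\frac{7}{2} \approx 3.5$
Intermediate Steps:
$g = 0$ ($g = 2 - \left(5 - 3\right) = 2 - 2 = 0$)
$w{\left(G,Y \right)} = -3 + \frac{G + Y}{2 Y}$ ($w{\left(G,Y \right)} = -3 + \frac{\left(G + Y\right) \frac{1}{Y + 4 \cdot 0}}{2} = -3 + \frac{\left(G + Y\right) \frac{1}{Y + 0}}{2} = -3 + \frac{\left(G + Y\right) \frac{1}{Y}}{2} = -3 + \frac{\frac{1}{Y} \left(G + Y\right)}{2} = -3 + \frac{G + Y}{2 Y}$)
$S{\left(c \right)} = - \frac{7}{c}$ ($S{\left(c \right)} = \frac{\left(-21\right) \frac{1}{c}}{3} = - \frac{7}{c}$)
$X = 2$ ($X = 2 - 0 = 2 + 0 = 2$)
$X S{\left(w{\left(-3,1 \right)} \right)} = 2 \left(- \frac{7}{\frac{1}{2} \cdot 1^{-1} \left(-3 - 5\right)}\right) = 2 \left(- \frac{7}{\frac{1}{2} \cdot 1 \left(-3 - 5\right)}\right) = 2 \left(- \frac{7}{\frac{1}{2} \cdot 1 \left(-8\right)}\right) = 2 \left(- \frac{7}{-4}\right) = 2 \left(\left(-7\right) \left(- \frac{1}{4}\right)\right) = 2 \cdot \frac{7}{4} = \frac{7}{2}$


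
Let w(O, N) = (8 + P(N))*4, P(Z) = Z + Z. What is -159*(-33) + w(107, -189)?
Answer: 3767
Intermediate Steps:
P(Z) = 2*Z
w(O, N) = 32 + 8*N (w(O, N) = (8 + 2*N)*4 = 32 + 8*N)
-159*(-33) + w(107, -189) = -159*(-33) + (32 + 8*(-189)) = 5247 + (32 - 1512) = 5247 - 1480 = 3767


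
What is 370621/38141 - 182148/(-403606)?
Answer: 78266083097/7696968223 ≈ 10.168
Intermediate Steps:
370621/38141 - 182148/(-403606) = 370621*(1/38141) - 182148*(-1/403606) = 370621/38141 + 91074/201803 = 78266083097/7696968223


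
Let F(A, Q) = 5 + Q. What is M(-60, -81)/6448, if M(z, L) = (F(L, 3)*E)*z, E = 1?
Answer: -30/403 ≈ -0.074442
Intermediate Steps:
M(z, L) = 8*z (M(z, L) = ((5 + 3)*1)*z = (8*1)*z = 8*z)
M(-60, -81)/6448 = (8*(-60))/6448 = -480*1/6448 = -30/403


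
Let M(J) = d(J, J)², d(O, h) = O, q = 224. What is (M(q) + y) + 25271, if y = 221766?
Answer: 297213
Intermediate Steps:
M(J) = J²
(M(q) + y) + 25271 = (224² + 221766) + 25271 = (50176 + 221766) + 25271 = 271942 + 25271 = 297213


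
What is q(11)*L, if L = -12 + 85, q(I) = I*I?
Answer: 8833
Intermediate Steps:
q(I) = I**2
L = 73
q(11)*L = 11**2*73 = 121*73 = 8833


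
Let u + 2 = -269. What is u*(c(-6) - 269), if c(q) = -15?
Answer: 76964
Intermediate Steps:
u = -271 (u = -2 - 269 = -271)
u*(c(-6) - 269) = -271*(-15 - 269) = -271*(-284) = 76964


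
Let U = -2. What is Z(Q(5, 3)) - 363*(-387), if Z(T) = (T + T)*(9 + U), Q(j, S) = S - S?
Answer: 140481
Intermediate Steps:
Q(j, S) = 0
Z(T) = 14*T (Z(T) = (T + T)*(9 - 2) = (2*T)*7 = 14*T)
Z(Q(5, 3)) - 363*(-387) = 14*0 - 363*(-387) = 0 + 140481 = 140481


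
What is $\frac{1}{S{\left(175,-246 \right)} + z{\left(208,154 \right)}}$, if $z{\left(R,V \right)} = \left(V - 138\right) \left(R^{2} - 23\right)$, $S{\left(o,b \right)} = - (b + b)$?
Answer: $\frac{1}{692348} \approx 1.4444 \cdot 10^{-6}$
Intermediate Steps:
$S{\left(o,b \right)} = - 2 b$
$z{\left(R,V \right)} = \left(-138 + V\right) \left(-23 + R^{2}\right)$
$\frac{1}{S{\left(175,-246 \right)} + z{\left(208,154 \right)}} = \frac{1}{\left(-2\right) \left(-246\right) + \left(3174 - 138 \cdot 208^{2} - 3542 + 154 \cdot 208^{2}\right)} = \frac{1}{492 + \left(3174 - 5970432 - 3542 + 154 \cdot 43264\right)} = \frac{1}{492 + \left(3174 - 5970432 - 3542 + 6662656\right)} = \frac{1}{492 + 691856} = \frac{1}{692348}$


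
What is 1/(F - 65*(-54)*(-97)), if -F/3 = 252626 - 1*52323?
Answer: -1/941379 ≈ -1.0623e-6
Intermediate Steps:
F = -600909 (F = -3*(252626 - 1*52323) = -3*(252626 - 52323) = -3*200303 = -600909)
1/(F - 65*(-54)*(-97)) = 1/(-600909 - 65*(-54)*(-97)) = 1/(-600909 + 3510*(-97)) = 1/(-600909 - 340470) = 1/(-941379) = -1/941379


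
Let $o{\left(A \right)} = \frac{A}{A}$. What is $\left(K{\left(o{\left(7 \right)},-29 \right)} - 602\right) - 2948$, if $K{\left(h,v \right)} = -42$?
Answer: $-3592$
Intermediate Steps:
$o{\left(A \right)} = 1$
$\left(K{\left(o{\left(7 \right)},-29 \right)} - 602\right) - 2948 = \left(-42 - 602\right) - 2948 = -644 - 2948 = -3592$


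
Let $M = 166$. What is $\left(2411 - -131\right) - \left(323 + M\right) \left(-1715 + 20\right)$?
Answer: $831397$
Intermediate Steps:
$\left(2411 - -131\right) - \left(323 + M\right) \left(-1715 + 20\right) = \left(2411 - -131\right) - \left(323 + 166\right) \left(-1715 + 20\right) = \left(2411 + 131\right) - 489 \left(-1695\right) = 2542 - -828855 = 2542 + 828855 = 831397$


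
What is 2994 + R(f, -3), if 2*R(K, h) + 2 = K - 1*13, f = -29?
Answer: 2972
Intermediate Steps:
R(K, h) = -15/2 + K/2 (R(K, h) = -1 + (K - 1*13)/2 = -1 + (K - 13)/2 = -1 + (-13 + K)/2 = -1 + (-13/2 + K/2) = -15/2 + K/2)
2994 + R(f, -3) = 2994 + (-15/2 + (½)*(-29)) = 2994 + (-15/2 - 29/2) = 2994 - 22 = 2972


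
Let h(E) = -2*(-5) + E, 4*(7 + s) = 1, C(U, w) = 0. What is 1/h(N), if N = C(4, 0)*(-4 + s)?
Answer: 1/10 ≈ 0.10000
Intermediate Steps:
s = -27/4 (s = -7 + (1/4)*1 = -7 + 1/4 = -27/4 ≈ -6.7500)
N = 0 (N = 0*(-4 - 27/4) = 0*(-43/4) = 0)
h(E) = 10 + E
1/h(N) = 1/(10 + 0) = 1/10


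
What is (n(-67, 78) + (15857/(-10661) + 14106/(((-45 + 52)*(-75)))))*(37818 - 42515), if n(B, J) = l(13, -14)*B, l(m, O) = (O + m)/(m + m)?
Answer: 119867219241/989950 ≈ 1.2108e+5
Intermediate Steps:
l(m, O) = (O + m)/(2*m) (l(m, O) = (O + m)/((2*m)) = (O + m)*(1/(2*m)) = (O + m)/(2*m))
n(B, J) = -B/26 (n(B, J) = ((½)*(-14 + 13)/13)*B = ((½)*(1/13)*(-1))*B = -B/26)
(n(-67, 78) + (15857/(-10661) + 14106/(((-45 + 52)*(-75)))))*(37818 - 42515) = (-1/26*(-67) + (15857/(-10661) + 14106/(((-45 + 52)*(-75)))))*(37818 - 42515) = (67/26 + (15857*(-1/10661) + 14106/((7*(-75)))))*(-4697) = (67/26 + (-15857/10661 + 14106/(-525)))*(-4697) = (67/26 + (-15857/10661 + 14106*(-1/525)))*(-4697) = (67/26 + (-15857/10661 - 4702/175))*(-4697) = (67/26 - 1079653/38075)*(-4697) = -25519953/989950*(-4697) = 119867219241/989950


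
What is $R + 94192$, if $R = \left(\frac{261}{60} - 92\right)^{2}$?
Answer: $\frac{40749809}{400} \approx 1.0187 \cdot 10^{5}$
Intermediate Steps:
$R = \frac{3073009}{400}$ ($R = \left(261 \cdot \frac{1}{60} - 92\right)^{2} = \left(\frac{87}{20} - 92\right)^{2} = \left(- \frac{1753}{20}\right)^{2} = \frac{3073009}{400} \approx 7682.5$)
$R + 94192 = \frac{3073009}{400} + 94192 = \frac{40749809}{400}$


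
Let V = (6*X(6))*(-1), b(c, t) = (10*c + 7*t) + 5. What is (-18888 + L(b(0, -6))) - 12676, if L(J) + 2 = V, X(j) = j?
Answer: -31602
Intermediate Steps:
b(c, t) = 5 + 7*t + 10*c (b(c, t) = (7*t + 10*c) + 5 = 5 + 7*t + 10*c)
V = -36 (V = (6*6)*(-1) = 36*(-1) = -36)
L(J) = -38 (L(J) = -2 - 36 = -38)
(-18888 + L(b(0, -6))) - 12676 = (-18888 - 38) - 12676 = -18926 - 12676 = -31602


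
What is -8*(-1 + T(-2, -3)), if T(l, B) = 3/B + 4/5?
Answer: 48/5 ≈ 9.6000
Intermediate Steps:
T(l, B) = ⅘ + 3/B (T(l, B) = 3/B + 4*(⅕) = 3/B + ⅘ = ⅘ + 3/B)
-8*(-1 + T(-2, -3)) = -8*(-1 + (⅘ + 3/(-3))) = -8*(-1 + (⅘ + 3*(-⅓))) = -8*(-1 + (⅘ - 1)) = -8*(-1 - ⅕) = -8*(-6/5) = 48/5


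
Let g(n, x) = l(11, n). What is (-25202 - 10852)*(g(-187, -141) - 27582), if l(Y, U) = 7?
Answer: 994189050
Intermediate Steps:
g(n, x) = 7
(-25202 - 10852)*(g(-187, -141) - 27582) = (-25202 - 10852)*(7 - 27582) = -36054*(-27575) = 994189050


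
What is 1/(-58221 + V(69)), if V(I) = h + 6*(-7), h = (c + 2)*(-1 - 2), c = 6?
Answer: -1/58287 ≈ -1.7156e-5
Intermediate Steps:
h = -24 (h = (6 + 2)*(-1 - 2) = 8*(-3) = -24)
V(I) = -66 (V(I) = -24 + 6*(-7) = -24 - 42 = -66)
1/(-58221 + V(69)) = 1/(-58221 - 66) = 1/(-58287) = -1/58287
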